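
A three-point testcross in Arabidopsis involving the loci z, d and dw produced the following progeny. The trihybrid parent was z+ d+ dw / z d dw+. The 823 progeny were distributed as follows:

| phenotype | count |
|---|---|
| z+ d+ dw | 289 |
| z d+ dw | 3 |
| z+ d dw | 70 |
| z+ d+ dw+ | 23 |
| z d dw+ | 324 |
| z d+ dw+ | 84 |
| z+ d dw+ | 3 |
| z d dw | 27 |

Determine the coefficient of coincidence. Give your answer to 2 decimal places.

0.55

The two rarest classes, z d+ dw and z+ d dw+, are the double crossovers. Comparing them with the parentals, only the z allele has switched, so z is the middle locus and the order is d – z – dw.
d–z: (154 + 6)/823 = 0.1944; z–dw: (50 + 6)/823 = 0.0680.
Expected DCO frequency = 0.1944 × 0.0680 ≈ 0.01322; observed = 6/823 ≈ 0.00729.
Coefficient of coincidence = 0.00729/0.01322 ≈ 0.55.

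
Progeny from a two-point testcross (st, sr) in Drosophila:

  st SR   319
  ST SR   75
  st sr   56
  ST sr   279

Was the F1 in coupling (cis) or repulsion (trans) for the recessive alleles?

The two most frequent classes are ST sr (279) and st SR (319); these are the parental (non-recombinant) types.
So the F1 carried ST sr on one chromosome and st SR on the other — the recessive alleles are on opposite chromosomes (trans / repulsion).

trans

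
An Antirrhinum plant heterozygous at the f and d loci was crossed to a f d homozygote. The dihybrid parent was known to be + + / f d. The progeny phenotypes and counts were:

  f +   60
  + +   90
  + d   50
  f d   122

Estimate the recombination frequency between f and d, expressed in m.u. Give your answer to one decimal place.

The recombinant classes are + d and f +: 50 + 60 = 110.
Recombination frequency = 110/322 = 0.3416 ≈ 34.2%, i.e. 34.2 m.u.

34.2 m.u.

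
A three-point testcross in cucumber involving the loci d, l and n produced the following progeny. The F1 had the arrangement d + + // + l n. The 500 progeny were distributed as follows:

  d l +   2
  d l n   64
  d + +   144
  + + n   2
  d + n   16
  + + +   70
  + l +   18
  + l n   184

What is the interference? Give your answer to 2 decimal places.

0.62

The two rarest classes, d l + and + + n, are the double crossovers. Comparing them with the parentals, only the l allele has switched, so l is the middle locus and the order is n – l – d.
n–l: (34 + 4)/500 = 0.0760; l–d: (134 + 4)/500 = 0.2760.
Expected DCO frequency = 0.0760 × 0.2760 ≈ 0.02098; observed = 4/500 ≈ 0.00800.
Coefficient of coincidence = 0.00800/0.02098 ≈ 0.38; interference = 1 − 0.38 = 0.62.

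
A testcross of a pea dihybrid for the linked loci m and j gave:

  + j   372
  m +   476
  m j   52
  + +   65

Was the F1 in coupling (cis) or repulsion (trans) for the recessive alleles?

The two most frequent classes are + j (372) and m + (476); these are the parental (non-recombinant) types.
So the F1 carried + j on one chromosome and m + on the other — the recessive alleles are on opposite chromosomes (trans / repulsion).

trans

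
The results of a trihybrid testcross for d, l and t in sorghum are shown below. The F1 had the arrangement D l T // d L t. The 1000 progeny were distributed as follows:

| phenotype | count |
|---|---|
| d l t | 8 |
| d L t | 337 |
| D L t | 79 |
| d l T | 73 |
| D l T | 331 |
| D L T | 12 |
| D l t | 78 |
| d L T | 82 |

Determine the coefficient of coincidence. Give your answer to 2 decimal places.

The two rarest classes, D L T and d l t, are the double crossovers. Comparing them with the parentals, only the l allele has switched, so l is the middle locus and the order is t – l – d.
t–l: (160 + 20)/1000 = 0.1800; l–d: (152 + 20)/1000 = 0.1720.
Expected DCO frequency = 0.1800 × 0.1720 ≈ 0.03096; observed = 20/1000 ≈ 0.02000.
Coefficient of coincidence = 0.02000/0.03096 ≈ 0.65.

0.65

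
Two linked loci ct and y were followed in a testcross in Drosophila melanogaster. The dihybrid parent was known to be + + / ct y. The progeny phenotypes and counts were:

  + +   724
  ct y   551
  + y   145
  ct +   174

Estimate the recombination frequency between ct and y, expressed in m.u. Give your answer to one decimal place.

20.0 m.u.

The recombinant classes are + y and ct +: 145 + 174 = 319.
Recombination frequency = 319/1594 = 0.2001 ≈ 20.0%, i.e. 20.0 m.u.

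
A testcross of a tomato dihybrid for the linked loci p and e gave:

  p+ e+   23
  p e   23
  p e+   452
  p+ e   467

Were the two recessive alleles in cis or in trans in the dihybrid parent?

The two most frequent classes are p+ e (467) and p e+ (452); these are the parental (non-recombinant) types.
So the F1 carried p+ e on one chromosome and p e+ on the other — the recessive alleles are on opposite chromosomes (trans / repulsion).

trans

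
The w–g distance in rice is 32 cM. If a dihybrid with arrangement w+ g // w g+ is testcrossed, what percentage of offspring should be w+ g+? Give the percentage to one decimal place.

16.0%

A map distance of 32 cM corresponds to a recombination frequency of 0.320.
The F1 is w+ g / w g+, so w+ g+ is a recombinant gamete class with expected frequency r/2 = 0.320/2 = 0.1600.
That is 0.1600 = 16.0% of the progeny.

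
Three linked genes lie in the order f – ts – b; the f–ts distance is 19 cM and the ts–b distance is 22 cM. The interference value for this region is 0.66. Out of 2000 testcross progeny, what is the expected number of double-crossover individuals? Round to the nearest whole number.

Map distances give recombination frequencies of 0.190 and 0.220 for the two intervals.
With interference 0.66 (so coincidence = 0.34), expected double-crossover frequency = 0.190 × 0.220 × 0.34 = 0.01421.
Expected number = 0.01421 × 2000 = 28.42 ≈ 28.

28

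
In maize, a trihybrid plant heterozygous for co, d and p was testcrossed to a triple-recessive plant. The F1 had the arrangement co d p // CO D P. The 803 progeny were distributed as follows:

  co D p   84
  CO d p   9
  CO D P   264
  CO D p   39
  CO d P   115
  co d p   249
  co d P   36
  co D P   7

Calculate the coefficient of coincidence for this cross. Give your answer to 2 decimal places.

0.66

The two rarest classes, CO d p and co D P, are the double crossovers. Comparing them with the parentals, only the co allele has switched, so co is the middle locus and the order is d – co – p.
d–co: (199 + 16)/803 = 0.2677; co–p: (75 + 16)/803 = 0.1133.
Expected DCO frequency = 0.2677 × 0.1133 ≈ 0.03033; observed = 16/803 ≈ 0.01993.
Coefficient of coincidence = 0.01993/0.03033 ≈ 0.66.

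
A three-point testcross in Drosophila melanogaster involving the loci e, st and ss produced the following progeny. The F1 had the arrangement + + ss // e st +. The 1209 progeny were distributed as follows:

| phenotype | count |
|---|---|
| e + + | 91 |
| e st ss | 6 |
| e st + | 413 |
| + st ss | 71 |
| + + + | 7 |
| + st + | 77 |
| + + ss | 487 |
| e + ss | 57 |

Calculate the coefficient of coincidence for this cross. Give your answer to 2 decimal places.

0.61

The two rarest classes, + + + and e st ss, are the double crossovers. Comparing them with the parentals, only the ss allele has switched, so ss is the middle locus and the order is e – ss – st.
e–ss: (134 + 13)/1209 = 0.1216; ss–st: (162 + 13)/1209 = 0.1447.
Expected DCO frequency = 0.1216 × 0.1447 ≈ 0.01760; observed = 13/1209 ≈ 0.01075.
Coefficient of coincidence = 0.01075/0.01760 ≈ 0.61.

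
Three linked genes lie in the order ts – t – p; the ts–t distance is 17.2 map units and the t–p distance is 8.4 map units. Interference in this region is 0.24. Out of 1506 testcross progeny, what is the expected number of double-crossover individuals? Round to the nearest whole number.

Map distances give recombination frequencies of 0.172 and 0.084 for the two intervals.
With interference 0.24 (so coincidence = 0.76), expected double-crossover frequency = 0.172 × 0.084 × 0.76 = 0.01098.
Expected number = 0.01098 × 1506 = 16.54 ≈ 17.

17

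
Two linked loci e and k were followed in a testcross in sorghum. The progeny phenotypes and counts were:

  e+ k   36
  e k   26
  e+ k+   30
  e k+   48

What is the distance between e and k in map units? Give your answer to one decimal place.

The two most frequent classes, e+ k (36) and e k+ (48), are the parental types, so the F1 was e+ k / e k+.
The recombinant classes are e+ k+ and e k: 30 + 26 = 56.
Recombination frequency = 56/140 = 0.4000 ≈ 40.0%, i.e. 40.0 map units.

40.0 map units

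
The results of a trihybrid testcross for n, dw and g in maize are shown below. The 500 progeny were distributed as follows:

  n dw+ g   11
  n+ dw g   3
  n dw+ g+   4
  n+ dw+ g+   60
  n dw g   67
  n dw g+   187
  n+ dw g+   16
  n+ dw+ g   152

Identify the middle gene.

dw

The two most frequent reciprocal classes, n+ dw+ g and n dw g+, are the parental types, so the F1 was n+ dw+ g / n dw g+.
The two rarest classes, n+ dw g and n dw+ g+, are the double crossovers. Comparing them with the parentals, only the dw allele has switched, so dw is the middle locus and the order is g – dw – n.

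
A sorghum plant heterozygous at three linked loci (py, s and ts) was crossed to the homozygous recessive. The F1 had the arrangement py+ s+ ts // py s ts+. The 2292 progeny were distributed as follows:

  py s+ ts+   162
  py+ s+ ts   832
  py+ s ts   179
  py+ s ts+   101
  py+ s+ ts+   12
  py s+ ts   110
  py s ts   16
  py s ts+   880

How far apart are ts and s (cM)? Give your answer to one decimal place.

16.1 cM

The two rarest classes, py+ s+ ts+ and py s ts, are the double crossovers. Comparing them with the parentals, only the ts allele has switched, so ts is the middle locus and the order is py – ts – s.
Crossovers in the ts–s interval produce the single-crossover classes py+ s ts and py s+ ts+ (179 + 162 = 341) plus the double crossovers (28).
RF(ts–s) = (341 + 28) / 2292 = 369/2292 = 0.1610 → 16.1 cM.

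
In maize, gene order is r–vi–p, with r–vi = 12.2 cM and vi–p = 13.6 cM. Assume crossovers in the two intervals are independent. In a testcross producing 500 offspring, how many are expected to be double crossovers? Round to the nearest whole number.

Map distances give recombination frequencies of 0.122 and 0.136 for the two intervals.
With no interference, expected double-crossover frequency = 0.122 × 0.136 = 0.01659.
Expected number = 0.01659 × 500 = 8.30 ≈ 8.

8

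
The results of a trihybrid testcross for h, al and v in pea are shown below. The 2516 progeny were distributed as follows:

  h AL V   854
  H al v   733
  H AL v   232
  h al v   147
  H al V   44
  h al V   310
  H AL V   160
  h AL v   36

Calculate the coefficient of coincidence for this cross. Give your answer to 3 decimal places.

The two most frequent reciprocal classes, h AL V and H al v, are the parental types, so the F1 was h AL V / H al v.
The two rarest classes, h AL v and H al V, are the double crossovers. Comparing them with the parentals, only the v allele has switched, so v is the middle locus and the order is h – v – al.
h–v: (307 + 80)/2516 = 0.1538; v–al: (542 + 80)/2516 = 0.2472.
Expected DCO frequency = 0.1538 × 0.2472 ≈ 0.03802; observed = 80/2516 ≈ 0.03180.
Coefficient of coincidence = 0.03180/0.03802 ≈ 0.836.

0.836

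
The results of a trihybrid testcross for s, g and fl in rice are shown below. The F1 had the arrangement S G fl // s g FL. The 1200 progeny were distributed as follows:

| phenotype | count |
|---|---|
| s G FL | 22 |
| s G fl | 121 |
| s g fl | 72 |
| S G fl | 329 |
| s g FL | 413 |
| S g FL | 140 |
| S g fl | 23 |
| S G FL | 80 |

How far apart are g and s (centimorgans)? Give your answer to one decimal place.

25.5 centimorgans

The two rarest classes, S g fl and s G FL, are the double crossovers. Comparing them with the parentals, only the g allele has switched, so g is the middle locus and the order is fl – g – s.
Crossovers in the g–s interval produce the single-crossover classes s G fl and S g FL (121 + 140 = 261) plus the double crossovers (45).
RF(g–s) = (261 + 45) / 1200 = 306/1200 = 0.2550 → 25.5 centimorgans.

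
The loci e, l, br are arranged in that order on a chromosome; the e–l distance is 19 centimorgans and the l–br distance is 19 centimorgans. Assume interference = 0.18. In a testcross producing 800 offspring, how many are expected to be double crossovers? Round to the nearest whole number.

24

Map distances give recombination frequencies of 0.190 and 0.190 for the two intervals.
With interference 0.18 (so coincidence = 0.82), expected double-crossover frequency = 0.190 × 0.190 × 0.82 = 0.02960.
Expected number = 0.02960 × 800 = 23.68 ≈ 24.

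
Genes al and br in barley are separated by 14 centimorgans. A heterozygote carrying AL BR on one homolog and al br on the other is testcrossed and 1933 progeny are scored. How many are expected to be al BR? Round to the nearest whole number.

135

A map distance of 14 centimorgans corresponds to a recombination frequency of 0.140.
The F1 is AL BR / al br, so al BR is a recombinant gamete class with expected frequency r/2 = 0.140/2 = 0.0700.
Expected number = 0.0700 × 1933 = 135.31 ≈ 135.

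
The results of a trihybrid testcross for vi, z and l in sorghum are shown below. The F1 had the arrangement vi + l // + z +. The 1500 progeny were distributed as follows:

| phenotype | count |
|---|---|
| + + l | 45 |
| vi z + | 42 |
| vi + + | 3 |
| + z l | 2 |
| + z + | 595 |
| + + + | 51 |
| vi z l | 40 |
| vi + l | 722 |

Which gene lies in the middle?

The two rarest classes, vi + + and + z l, are the double crossovers. Comparing them with the parentals, only the l allele has switched, so l is the middle locus and the order is z – l – vi.

l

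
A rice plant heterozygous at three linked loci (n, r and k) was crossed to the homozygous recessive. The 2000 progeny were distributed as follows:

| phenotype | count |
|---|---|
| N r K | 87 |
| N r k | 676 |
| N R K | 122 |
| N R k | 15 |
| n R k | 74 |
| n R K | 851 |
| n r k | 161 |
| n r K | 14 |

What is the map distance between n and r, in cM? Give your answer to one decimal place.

The two most frequent reciprocal classes, n R K and N r k, are the parental types, so the F1 was n R K / N r k.
The two rarest classes, n r K and N R k, are the double crossovers. Comparing them with the parentals, only the r allele has switched, so r is the middle locus and the order is k – r – n.
Crossovers in the r–n interval produce the single-crossover classes N R K and n r k (122 + 161 = 283) plus the double crossovers (29).
RF(r–n) = (283 + 29) / 2000 = 312/2000 = 0.1560 → 15.6 cM.

15.6 cM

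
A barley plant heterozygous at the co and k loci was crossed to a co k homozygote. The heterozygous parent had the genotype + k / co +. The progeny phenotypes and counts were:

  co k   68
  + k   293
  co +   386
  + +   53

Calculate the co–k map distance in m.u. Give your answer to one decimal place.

The recombinant classes are + + and co k: 53 + 68 = 121.
Recombination frequency = 121/800 = 0.1512 ≈ 15.1%, i.e. 15.1 m.u.

15.1 m.u.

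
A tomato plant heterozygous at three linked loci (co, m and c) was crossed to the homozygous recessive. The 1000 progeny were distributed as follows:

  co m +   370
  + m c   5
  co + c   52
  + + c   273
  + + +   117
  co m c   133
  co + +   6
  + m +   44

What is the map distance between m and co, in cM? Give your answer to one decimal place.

10.7 cM

The two most frequent reciprocal classes, co m + and + + c, are the parental types, so the F1 was co m + / + + c.
The two rarest classes, co + + and + m c, are the double crossovers. Comparing them with the parentals, only the m allele has switched, so m is the middle locus and the order is co – m – c.
Crossovers in the co–m interval produce the single-crossover classes + m + and co + c (44 + 52 = 96) plus the double crossovers (11).
RF(co–m) = (96 + 11) / 1000 = 107/1000 = 0.1070 → 10.7 cM.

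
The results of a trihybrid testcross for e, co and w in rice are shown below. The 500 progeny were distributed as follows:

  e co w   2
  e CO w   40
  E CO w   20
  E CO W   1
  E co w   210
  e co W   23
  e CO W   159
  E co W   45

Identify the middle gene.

e

The two most frequent reciprocal classes, E co w and e CO W, are the parental types, so the F1 was E co w / e CO W.
The two rarest classes, e co w and E CO W, are the double crossovers. Comparing them with the parentals, only the e allele has switched, so e is the middle locus and the order is w – e – co.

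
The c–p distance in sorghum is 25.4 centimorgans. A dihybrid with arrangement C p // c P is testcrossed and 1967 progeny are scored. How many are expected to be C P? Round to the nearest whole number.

250

A map distance of 25.4 centimorgans corresponds to a recombination frequency of 0.254.
The F1 is C p / c P, so C P is a recombinant gamete class with expected frequency r/2 = 0.254/2 = 0.1270.
Expected number = 0.1270 × 1967 = 249.81 ≈ 250.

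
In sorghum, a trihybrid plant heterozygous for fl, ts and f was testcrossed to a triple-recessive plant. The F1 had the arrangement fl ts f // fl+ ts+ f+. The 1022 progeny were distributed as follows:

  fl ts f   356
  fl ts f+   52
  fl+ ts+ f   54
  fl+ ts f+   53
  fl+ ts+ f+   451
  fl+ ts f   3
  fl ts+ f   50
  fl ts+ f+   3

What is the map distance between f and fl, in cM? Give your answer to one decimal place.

11.0 cM

The two rarest classes, fl+ ts f and fl ts+ f+, are the double crossovers. Comparing them with the parentals, only the fl allele has switched, so fl is the middle locus and the order is ts – fl – f.
Crossovers in the fl–f interval produce the single-crossover classes fl ts f+ and fl+ ts+ f (52 + 54 = 106) plus the double crossovers (6).
RF(fl–f) = (106 + 6) / 1022 = 112/1022 = 0.1096 → 11.0 cM.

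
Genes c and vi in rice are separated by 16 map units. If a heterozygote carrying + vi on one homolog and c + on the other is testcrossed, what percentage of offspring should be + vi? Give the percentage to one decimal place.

A map distance of 16 map units corresponds to a recombination frequency of 0.160.
The F1 is + vi / c +, so + vi is a parental gamete class with expected frequency (1 − r)/2 = 0.840/2 = 0.4200.
That is 0.4200 = 42.0% of the progeny.

42.0%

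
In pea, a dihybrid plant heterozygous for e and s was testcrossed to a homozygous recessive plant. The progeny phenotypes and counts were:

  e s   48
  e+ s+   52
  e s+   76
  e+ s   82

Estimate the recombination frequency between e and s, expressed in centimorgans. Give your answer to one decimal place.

38.8 centimorgans

The two most frequent classes, e+ s (82) and e s+ (76), are the parental types, so the F1 was e+ s / e s+.
The recombinant classes are e+ s+ and e s: 52 + 48 = 100.
Recombination frequency = 100/258 = 0.3876 ≈ 38.8%, i.e. 38.8 centimorgans.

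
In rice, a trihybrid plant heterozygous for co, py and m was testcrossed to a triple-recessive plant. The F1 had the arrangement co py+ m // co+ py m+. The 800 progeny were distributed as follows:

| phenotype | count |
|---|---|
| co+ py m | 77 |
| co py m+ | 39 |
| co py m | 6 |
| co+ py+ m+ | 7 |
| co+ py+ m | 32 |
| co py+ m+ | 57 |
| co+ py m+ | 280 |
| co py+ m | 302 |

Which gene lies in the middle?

The two rarest classes, co py m and co+ py+ m+, are the double crossovers. Comparing them with the parentals, only the py allele has switched, so py is the middle locus and the order is m – py – co.

py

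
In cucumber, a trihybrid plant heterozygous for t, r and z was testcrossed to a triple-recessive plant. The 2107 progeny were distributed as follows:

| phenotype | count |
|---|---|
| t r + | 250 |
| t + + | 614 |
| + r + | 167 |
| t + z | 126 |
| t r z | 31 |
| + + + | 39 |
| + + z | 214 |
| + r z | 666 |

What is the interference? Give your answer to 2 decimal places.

The two most frequent reciprocal classes, t + + and + r z, are the parental types, so the F1 was t + + / + r z.
The two rarest classes, + + + and t r z, are the double crossovers. Comparing them with the parentals, only the t allele has switched, so t is the middle locus and the order is r – t – z.
r–t: (464 + 70)/2107 = 0.2534; t–z: (293 + 70)/2107 = 0.1723.
Expected DCO frequency = 0.2534 × 0.1723 ≈ 0.04366; observed = 70/2107 ≈ 0.03322.
Coefficient of coincidence = 0.03322/0.04366 ≈ 0.76; interference = 1 − 0.76 = 0.24.

0.24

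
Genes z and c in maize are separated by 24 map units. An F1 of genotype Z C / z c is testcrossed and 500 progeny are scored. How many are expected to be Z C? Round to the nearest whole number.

A map distance of 24 map units corresponds to a recombination frequency of 0.240.
The F1 is Z C / z c, so Z C is a parental gamete class with expected frequency (1 − r)/2 = 0.760/2 = 0.3800.
Expected number = 0.3800 × 500 = 190.00 ≈ 190.

190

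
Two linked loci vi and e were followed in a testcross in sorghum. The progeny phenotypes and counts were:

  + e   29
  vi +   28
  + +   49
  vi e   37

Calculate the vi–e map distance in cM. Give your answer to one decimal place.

39.9 cM

The two most frequent classes, + + (49) and vi e (37), are the parental types, so the F1 was + + / vi e.
The recombinant classes are + e and vi +: 29 + 28 = 57.
Recombination frequency = 57/143 = 0.3986 ≈ 39.9%, i.e. 39.9 cM.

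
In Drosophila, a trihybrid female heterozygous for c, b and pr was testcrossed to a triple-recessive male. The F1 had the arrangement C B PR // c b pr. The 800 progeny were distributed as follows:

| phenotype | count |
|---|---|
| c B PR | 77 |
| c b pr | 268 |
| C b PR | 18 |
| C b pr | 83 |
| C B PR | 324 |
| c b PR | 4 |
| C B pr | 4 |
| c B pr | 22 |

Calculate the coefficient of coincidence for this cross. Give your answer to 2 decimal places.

The two rarest classes, C B pr and c b PR, are the double crossovers. Comparing them with the parentals, only the pr allele has switched, so pr is the middle locus and the order is c – pr – b.
c–pr: (160 + 8)/800 = 0.2100; pr–b: (40 + 8)/800 = 0.0600.
Expected DCO frequency = 0.2100 × 0.0600 ≈ 0.01260; observed = 8/800 ≈ 0.01000.
Coefficient of coincidence = 0.01000/0.01260 ≈ 0.79.

0.79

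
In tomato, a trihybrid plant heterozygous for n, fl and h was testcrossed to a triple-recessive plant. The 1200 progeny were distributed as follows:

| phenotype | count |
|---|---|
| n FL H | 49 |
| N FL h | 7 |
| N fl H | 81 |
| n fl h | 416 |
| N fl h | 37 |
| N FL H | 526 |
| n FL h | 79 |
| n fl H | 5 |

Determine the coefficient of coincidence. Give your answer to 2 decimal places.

The two most frequent reciprocal classes, n fl h and N FL H, are the parental types, so the F1 was n fl h / N FL H.
The two rarest classes, n fl H and N FL h, are the double crossovers. Comparing them with the parentals, only the h allele has switched, so h is the middle locus and the order is fl – h – n.
fl–h: (160 + 12)/1200 = 0.1433; h–n: (86 + 12)/1200 = 0.0817.
Expected DCO frequency = 0.1433 × 0.0817 ≈ 0.01171; observed = 12/1200 ≈ 0.01000.
Coefficient of coincidence = 0.01000/0.01171 ≈ 0.85.

0.85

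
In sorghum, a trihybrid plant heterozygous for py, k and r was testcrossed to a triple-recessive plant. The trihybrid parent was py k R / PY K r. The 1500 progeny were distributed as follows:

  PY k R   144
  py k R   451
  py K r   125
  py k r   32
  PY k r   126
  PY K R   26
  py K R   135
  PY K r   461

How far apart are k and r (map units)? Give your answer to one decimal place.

21.3 map units

The two rarest classes, py k r and PY K R, are the double crossovers. Comparing them with the parentals, only the r allele has switched, so r is the middle locus and the order is k – r – py.
Crossovers in the k–r interval produce the single-crossover classes py K R and PY k r (135 + 126 = 261) plus the double crossovers (58).
RF(k–r) = (261 + 58) / 1500 = 319/1500 = 0.2127 → 21.3 map units.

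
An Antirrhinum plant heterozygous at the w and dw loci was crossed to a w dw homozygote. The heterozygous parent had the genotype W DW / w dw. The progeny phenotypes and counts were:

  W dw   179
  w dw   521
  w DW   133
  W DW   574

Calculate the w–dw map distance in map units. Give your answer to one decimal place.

The recombinant classes are W dw and w DW: 179 + 133 = 312.
Recombination frequency = 312/1407 = 0.2217 ≈ 22.2%, i.e. 22.2 map units.

22.2 map units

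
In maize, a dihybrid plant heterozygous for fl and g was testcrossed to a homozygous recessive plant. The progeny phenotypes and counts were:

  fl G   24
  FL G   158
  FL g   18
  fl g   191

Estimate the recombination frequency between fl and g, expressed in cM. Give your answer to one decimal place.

10.7 cM

The two most frequent classes, FL G (158) and fl g (191), are the parental types, so the F1 was FL G / fl g.
The recombinant classes are FL g and fl G: 18 + 24 = 42.
Recombination frequency = 42/391 = 0.1074 ≈ 10.7%, i.e. 10.7 cM.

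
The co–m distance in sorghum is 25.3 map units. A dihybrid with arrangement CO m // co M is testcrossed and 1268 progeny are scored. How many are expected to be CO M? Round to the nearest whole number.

A map distance of 25.3 map units corresponds to a recombination frequency of 0.253.
The F1 is CO m / co M, so CO M is a recombinant gamete class with expected frequency r/2 = 0.253/2 = 0.1265.
Expected number = 0.1265 × 1268 = 160.40 ≈ 160.

160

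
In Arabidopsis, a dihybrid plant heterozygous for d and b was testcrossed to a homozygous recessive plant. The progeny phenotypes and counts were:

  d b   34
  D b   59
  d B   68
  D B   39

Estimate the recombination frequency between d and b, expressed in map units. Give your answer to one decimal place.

The two most frequent classes, D b (59) and d B (68), are the parental types, so the F1 was D b / d B.
The recombinant classes are D B and d b: 39 + 34 = 73.
Recombination frequency = 73/200 = 0.3650 ≈ 36.5%, i.e. 36.5 map units.

36.5 map units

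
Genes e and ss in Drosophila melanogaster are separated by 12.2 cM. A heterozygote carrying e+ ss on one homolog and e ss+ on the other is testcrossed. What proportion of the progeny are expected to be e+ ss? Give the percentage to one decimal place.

A map distance of 12.2 cM corresponds to a recombination frequency of 0.122.
The F1 is e+ ss / e ss+, so e+ ss is a parental gamete class with expected frequency (1 − r)/2 = 0.878/2 = 0.4390.
That is 0.4390 = 43.9% of the progeny.

43.9%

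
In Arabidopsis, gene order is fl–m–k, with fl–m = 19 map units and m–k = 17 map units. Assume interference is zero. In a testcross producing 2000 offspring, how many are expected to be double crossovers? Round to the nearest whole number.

Map distances give recombination frequencies of 0.190 and 0.170 for the two intervals.
With no interference, expected double-crossover frequency = 0.190 × 0.170 = 0.03230.
Expected number = 0.03230 × 2000 = 64.60 ≈ 65.

65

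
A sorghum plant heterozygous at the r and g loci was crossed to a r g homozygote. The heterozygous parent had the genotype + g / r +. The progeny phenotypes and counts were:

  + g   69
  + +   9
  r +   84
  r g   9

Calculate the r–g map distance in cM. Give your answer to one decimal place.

The recombinant classes are + + and r g: 9 + 9 = 18.
Recombination frequency = 18/171 = 0.1053 ≈ 10.5%, i.e. 10.5 cM.

10.5 cM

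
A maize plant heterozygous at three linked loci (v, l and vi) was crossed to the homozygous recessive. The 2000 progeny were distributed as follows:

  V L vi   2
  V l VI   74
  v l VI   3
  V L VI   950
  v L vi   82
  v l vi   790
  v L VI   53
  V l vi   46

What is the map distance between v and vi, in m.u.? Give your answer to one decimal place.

The two most frequent reciprocal classes, V L VI and v l vi, are the parental types, so the F1 was V L VI / v l vi.
The two rarest classes, V L vi and v l VI, are the double crossovers. Comparing them with the parentals, only the vi allele has switched, so vi is the middle locus and the order is v – vi – l.
Crossovers in the v–vi interval produce the single-crossover classes v L VI and V l vi (53 + 46 = 99) plus the double crossovers (5).
RF(v–vi) = (99 + 5) / 2000 = 104/2000 = 0.0520 → 5.2 m.u.

5.2 m.u.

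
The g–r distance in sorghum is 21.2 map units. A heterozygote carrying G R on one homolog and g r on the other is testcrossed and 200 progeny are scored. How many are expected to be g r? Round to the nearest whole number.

79

A map distance of 21.2 map units corresponds to a recombination frequency of 0.212.
The F1 is G R / g r, so g r is a parental gamete class with expected frequency (1 − r)/2 = 0.788/2 = 0.3940.
Expected number = 0.3940 × 200 = 78.80 ≈ 79.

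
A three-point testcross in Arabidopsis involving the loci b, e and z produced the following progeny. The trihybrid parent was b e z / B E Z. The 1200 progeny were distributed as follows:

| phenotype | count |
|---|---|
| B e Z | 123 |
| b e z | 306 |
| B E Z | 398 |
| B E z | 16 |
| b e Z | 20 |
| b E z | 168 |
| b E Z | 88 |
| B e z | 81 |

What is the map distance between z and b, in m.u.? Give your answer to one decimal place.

The two rarest classes, b e Z and B E z, are the double crossovers. Comparing them with the parentals, only the z allele has switched, so z is the middle locus and the order is b – z – e.
Crossovers in the b–z interval produce the single-crossover classes B e z and b E Z (81 + 88 = 169) plus the double crossovers (36).
RF(b–z) = (169 + 36) / 1200 = 205/1200 = 0.1708 → 17.1 m.u.

17.1 m.u.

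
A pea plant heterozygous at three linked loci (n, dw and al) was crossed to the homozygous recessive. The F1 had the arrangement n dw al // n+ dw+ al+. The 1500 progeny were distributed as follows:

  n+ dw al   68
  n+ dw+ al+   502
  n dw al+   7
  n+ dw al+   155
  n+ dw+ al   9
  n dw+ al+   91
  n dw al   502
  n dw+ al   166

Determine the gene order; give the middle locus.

al

The two rarest classes, n dw al+ and n+ dw+ al, are the double crossovers. Comparing them with the parentals, only the al allele has switched, so al is the middle locus and the order is dw – al – n.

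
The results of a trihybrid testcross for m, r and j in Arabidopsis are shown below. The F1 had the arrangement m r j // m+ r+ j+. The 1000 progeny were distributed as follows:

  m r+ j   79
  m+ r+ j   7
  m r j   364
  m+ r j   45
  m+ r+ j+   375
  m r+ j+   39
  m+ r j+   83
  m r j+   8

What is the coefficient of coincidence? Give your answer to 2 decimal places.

The two rarest classes, m r j+ and m+ r+ j, are the double crossovers. Comparing them with the parentals, only the j allele has switched, so j is the middle locus and the order is r – j – m.
r–j: (162 + 15)/1000 = 0.1770; j–m: (84 + 15)/1000 = 0.0990.
Expected DCO frequency = 0.1770 × 0.0990 ≈ 0.01752; observed = 15/1000 ≈ 0.01500.
Coefficient of coincidence = 0.01500/0.01752 ≈ 0.86.

0.86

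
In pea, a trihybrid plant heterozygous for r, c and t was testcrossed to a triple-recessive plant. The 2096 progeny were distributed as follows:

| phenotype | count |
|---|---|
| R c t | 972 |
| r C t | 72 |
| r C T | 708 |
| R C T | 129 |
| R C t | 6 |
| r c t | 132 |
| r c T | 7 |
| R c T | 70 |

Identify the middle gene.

The two most frequent reciprocal classes, R c t and r C T, are the parental types, so the F1 was R c t / r C T.
The two rarest classes, R C t and r c T, are the double crossovers. Comparing them with the parentals, only the c allele has switched, so c is the middle locus and the order is r – c – t.

c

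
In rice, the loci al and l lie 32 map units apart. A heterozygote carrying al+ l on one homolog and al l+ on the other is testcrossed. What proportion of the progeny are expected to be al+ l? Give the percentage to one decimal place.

34.0%

A map distance of 32 map units corresponds to a recombination frequency of 0.320.
The F1 is al+ l / al l+, so al+ l is a parental gamete class with expected frequency (1 − r)/2 = 0.680/2 = 0.3400.
That is 0.3400 = 34.0% of the progeny.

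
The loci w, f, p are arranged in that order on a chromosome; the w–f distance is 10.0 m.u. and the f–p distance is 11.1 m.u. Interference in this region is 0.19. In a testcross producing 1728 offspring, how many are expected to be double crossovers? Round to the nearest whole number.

Map distances give recombination frequencies of 0.100 and 0.111 for the two intervals.
With interference 0.19 (so coincidence = 0.81), expected double-crossover frequency = 0.100 × 0.111 × 0.81 = 0.00899.
Expected number = 0.00899 × 1728 = 15.54 ≈ 16.

16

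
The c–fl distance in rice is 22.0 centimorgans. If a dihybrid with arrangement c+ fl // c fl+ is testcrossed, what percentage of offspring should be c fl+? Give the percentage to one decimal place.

39.0%

A map distance of 22.0 centimorgans corresponds to a recombination frequency of 0.220.
The F1 is c+ fl / c fl+, so c fl+ is a parental gamete class with expected frequency (1 − r)/2 = 0.780/2 = 0.3900.
That is 0.3900 = 39.0% of the progeny.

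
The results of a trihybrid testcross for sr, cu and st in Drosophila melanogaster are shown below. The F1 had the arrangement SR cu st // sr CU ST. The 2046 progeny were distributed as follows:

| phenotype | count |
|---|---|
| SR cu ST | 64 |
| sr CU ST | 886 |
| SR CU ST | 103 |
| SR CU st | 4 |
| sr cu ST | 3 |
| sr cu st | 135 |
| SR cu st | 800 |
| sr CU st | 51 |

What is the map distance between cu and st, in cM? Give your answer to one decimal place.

The two rarest classes, SR CU st and sr cu ST, are the double crossovers. Comparing them with the parentals, only the cu allele has switched, so cu is the middle locus and the order is sr – cu – st.
Crossovers in the cu–st interval produce the single-crossover classes SR cu ST and sr CU st (64 + 51 = 115) plus the double crossovers (7).
RF(cu–st) = (115 + 7) / 2046 = 122/2046 = 0.0596 → 6.0 cM.

6.0 cM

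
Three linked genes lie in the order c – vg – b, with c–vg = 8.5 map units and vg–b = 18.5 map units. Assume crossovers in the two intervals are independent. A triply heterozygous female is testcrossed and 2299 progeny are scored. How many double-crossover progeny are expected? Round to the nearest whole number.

Map distances give recombination frequencies of 0.085 and 0.185 for the two intervals.
With no interference, expected double-crossover frequency = 0.085 × 0.185 = 0.01572.
Expected number = 0.01572 × 2299 = 36.15 ≈ 36.

36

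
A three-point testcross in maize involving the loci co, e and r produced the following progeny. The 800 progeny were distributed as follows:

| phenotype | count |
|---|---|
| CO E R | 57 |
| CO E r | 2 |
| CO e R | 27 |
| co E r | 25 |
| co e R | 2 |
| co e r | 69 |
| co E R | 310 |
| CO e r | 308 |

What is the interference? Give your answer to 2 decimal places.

0.56

The two most frequent reciprocal classes, co E R and CO e r, are the parental types, so the F1 was co E R / CO e r.
The two rarest classes, co e R and CO E r, are the double crossovers. Comparing them with the parentals, only the e allele has switched, so e is the middle locus and the order is co – e – r.
co–e: (126 + 4)/800 = 0.1625; e–r: (52 + 4)/800 = 0.0700.
Expected DCO frequency = 0.1625 × 0.0700 ≈ 0.01138; observed = 4/800 ≈ 0.00500.
Coefficient of coincidence = 0.00500/0.01138 ≈ 0.44; interference = 1 − 0.44 = 0.56.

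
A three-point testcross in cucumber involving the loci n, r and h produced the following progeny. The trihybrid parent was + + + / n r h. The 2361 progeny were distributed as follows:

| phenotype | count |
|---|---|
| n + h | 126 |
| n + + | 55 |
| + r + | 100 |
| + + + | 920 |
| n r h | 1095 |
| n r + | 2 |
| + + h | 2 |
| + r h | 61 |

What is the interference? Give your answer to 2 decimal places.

0.66

The two rarest classes, + + h and n r +, are the double crossovers. Comparing them with the parentals, only the h allele has switched, so h is the middle locus and the order is n – h – r.
n–h: (116 + 4)/2361 = 0.0508; h–r: (226 + 4)/2361 = 0.0974.
Expected DCO frequency = 0.0508 × 0.0974 ≈ 0.00495; observed = 4/2361 ≈ 0.00169.
Coefficient of coincidence = 0.00169/0.00495 ≈ 0.34; interference = 1 − 0.34 = 0.66.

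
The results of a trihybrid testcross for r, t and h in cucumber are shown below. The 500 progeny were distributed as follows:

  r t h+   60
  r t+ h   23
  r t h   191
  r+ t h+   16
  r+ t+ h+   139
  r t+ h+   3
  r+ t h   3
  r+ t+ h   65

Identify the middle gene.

The two most frequent reciprocal classes, r t h and r+ t+ h+, are the parental types, so the F1 was r t h / r+ t+ h+.
The two rarest classes, r+ t h and r t+ h+, are the double crossovers. Comparing them with the parentals, only the r allele has switched, so r is the middle locus and the order is t – r – h.

r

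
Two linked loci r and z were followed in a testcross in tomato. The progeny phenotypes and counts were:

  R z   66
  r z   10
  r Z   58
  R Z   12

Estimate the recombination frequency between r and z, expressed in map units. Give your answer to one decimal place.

15.1 map units

The two most frequent classes, R z (66) and r Z (58), are the parental types, so the F1 was R z / r Z.
The recombinant classes are R Z and r z: 12 + 10 = 22.
Recombination frequency = 22/146 = 0.1507 ≈ 15.1%, i.e. 15.1 map units.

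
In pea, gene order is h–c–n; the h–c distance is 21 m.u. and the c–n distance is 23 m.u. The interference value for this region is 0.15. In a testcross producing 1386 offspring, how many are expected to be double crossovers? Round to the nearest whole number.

57

Map distances give recombination frequencies of 0.210 and 0.230 for the two intervals.
With interference 0.15 (so coincidence = 0.85), expected double-crossover frequency = 0.210 × 0.230 × 0.85 = 0.04106.
Expected number = 0.04106 × 1386 = 56.90 ≈ 57.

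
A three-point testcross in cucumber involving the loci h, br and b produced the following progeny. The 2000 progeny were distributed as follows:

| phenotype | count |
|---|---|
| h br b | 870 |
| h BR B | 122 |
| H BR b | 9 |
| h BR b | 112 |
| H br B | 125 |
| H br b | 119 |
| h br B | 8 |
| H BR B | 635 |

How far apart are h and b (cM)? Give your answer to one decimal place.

12.9 cM

The two most frequent reciprocal classes, h br b and H BR B, are the parental types, so the F1 was h br b / H BR B.
The two rarest classes, h br B and H BR b, are the double crossovers. Comparing them with the parentals, only the b allele has switched, so b is the middle locus and the order is h – b – br.
Crossovers in the h–b interval produce the single-crossover classes H br b and h BR B (119 + 122 = 241) plus the double crossovers (17).
RF(h–b) = (241 + 17) / 2000 = 258/2000 = 0.1290 → 12.9 cM.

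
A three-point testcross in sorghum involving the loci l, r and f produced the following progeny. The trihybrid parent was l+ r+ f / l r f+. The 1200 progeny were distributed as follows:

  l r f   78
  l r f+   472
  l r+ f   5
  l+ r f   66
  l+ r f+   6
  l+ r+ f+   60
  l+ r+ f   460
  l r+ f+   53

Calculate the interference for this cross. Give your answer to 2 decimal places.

The two rarest classes, l r+ f and l+ r f+, are the double crossovers. Comparing them with the parentals, only the l allele has switched, so l is the middle locus and the order is f – l – r.
f–l: (138 + 11)/1200 = 0.1242; l–r: (119 + 11)/1200 = 0.1083.
Expected DCO frequency = 0.1242 × 0.1083 ≈ 0.01345; observed = 11/1200 ≈ 0.00917.
Coefficient of coincidence = 0.00917/0.01345 ≈ 0.68; interference = 1 − 0.68 = 0.32.

0.32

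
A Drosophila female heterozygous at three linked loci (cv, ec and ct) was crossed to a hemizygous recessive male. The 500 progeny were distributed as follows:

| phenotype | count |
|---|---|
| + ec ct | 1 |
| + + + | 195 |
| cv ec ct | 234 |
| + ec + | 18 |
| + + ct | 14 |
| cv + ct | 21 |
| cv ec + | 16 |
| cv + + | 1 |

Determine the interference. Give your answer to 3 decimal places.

0.238

The two most frequent reciprocal classes, + + + and cv ec ct, are the parental types, so the F1 was + + + / cv ec ct.
The two rarest classes, cv + + and + ec ct, are the double crossovers. Comparing them with the parentals, only the cv allele has switched, so cv is the middle locus and the order is ct – cv – ec.
ct–cv: (30 + 2)/500 = 0.0640; cv–ec: (39 + 2)/500 = 0.0820.
Expected DCO frequency = 0.0640 × 0.0820 ≈ 0.00525; observed = 2/500 ≈ 0.00400.
Coefficient of coincidence = 0.00400/0.00525 ≈ 0.762; interference = 1 − 0.762 = 0.238.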